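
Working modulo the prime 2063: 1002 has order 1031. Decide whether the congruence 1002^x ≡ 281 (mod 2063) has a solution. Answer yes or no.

281 ∈ ⟨1002⟩ iff 281^1031 ≡ 1 (mod 2063), since |⟨1002⟩| = 1031.
281^1031 mod 2063 = 2062.
Since 2062 ≠ 1, 281 does not lie in the subgroup.

no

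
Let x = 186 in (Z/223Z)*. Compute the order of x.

222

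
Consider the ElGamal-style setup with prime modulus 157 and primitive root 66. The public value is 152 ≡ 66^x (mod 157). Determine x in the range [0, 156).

101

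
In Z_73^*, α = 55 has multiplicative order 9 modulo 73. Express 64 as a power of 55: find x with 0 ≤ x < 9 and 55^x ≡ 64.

6

Successive powers of 55 modulo 73:
  55^0=1  55^1=55  55^2=32  55^3=8  55^4=2  55^5=37
  55^6=64
So 55^6 ≡ 64 (mod 73), giving x = 6.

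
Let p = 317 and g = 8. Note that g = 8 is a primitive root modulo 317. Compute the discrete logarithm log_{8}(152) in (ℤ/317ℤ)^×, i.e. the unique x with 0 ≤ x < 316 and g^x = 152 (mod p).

Baby-step giant-step with m = ceil(sqrt(316)) = 18.
Baby table (8^j mod 317 for j=0..17):
  0:1  1:8  2:64  3:195  4:292  5:117  6:302  7:197
  8:308  9:245  10:58  11:147  12:225  13:215  14:135  15:129
  16:81  17:14
Giant step factor: 8^(-18) ≡ 167 (mod 317).
Scan 152·167^i mod 317 for i = 0, 1, …:
  i=0: 152   i=1: 24   i=2: 204   i=3: 149
  i=4: 157   i=5: 225
Match at i=5, j=12: x = 5·18 + 12 = 102.

102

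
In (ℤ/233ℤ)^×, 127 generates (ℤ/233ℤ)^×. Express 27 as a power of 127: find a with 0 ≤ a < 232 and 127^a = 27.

Baby-step giant-step with m = ceil(sqrt(232)) = 16.
Baby table (127^j mod 233 for j=0..15):
  0:1  1:127  2:52  3:80  4:141  5:199  6:109  7:96
  8:76  9:99  10:224  11:22  12:231  13:212  14:129  15:73
Giant step factor: 127^(-16) ≡ 19 (mod 233).
Scan 27·19^i mod 233 for i = 0, 1, …:
  i=0: 27   i=1: 47   i=2: 194   i=3: 191
  i=4: 134   i=5: 216   i=6: 143   i=7: 154
  i=8: 130   i=9: 140   i=10: 97   i=11: 212
Match at i=11, j=13: a = 11·16 + 13 = 189.

189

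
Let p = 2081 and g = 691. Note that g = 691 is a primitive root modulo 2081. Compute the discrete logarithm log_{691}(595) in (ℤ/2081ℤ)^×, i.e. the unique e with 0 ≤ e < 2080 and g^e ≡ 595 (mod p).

71

Baby-step giant-step with m = ceil(sqrt(2080)) = 46.
Baby table (691^j mod 2081 for j=0..45):
  0:1  1:691  2:932  3:983  4:847  5:516  6:705  7:201
  8:1545  9:42  10:1969  11:1686  12:1747  13:197  14:862  15:476
  16:118  17:379  18:1764  19:1539  20:58  21:539  22:2031  23:827
  24:1263  25:794  26:1351  27:1253  28:127  29:355  30:1828  31:2062
  32:1438  33:1021  34:52  35:555  36:601  37:1172  38:343  39:1860
  40:1283  41:47  42:1262  43:103  44:419  45:270
Giant step factor: 691^(-46) ≡ 1159 (mod 2081).
Scan 595·1159^i mod 2081 for i = 0, 1, …:
  i=0: 595   i=1: 794
Match at i=1, j=25: e = 1·46 + 25 = 71.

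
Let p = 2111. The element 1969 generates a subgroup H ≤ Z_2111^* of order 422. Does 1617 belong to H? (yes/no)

1617 ∈ ⟨1969⟩ iff 1617^422 ≡ 1 (mod 2111), since |⟨1969⟩| = 422.
1617^422 mod 2111 = 1403.
Since 1403 ≠ 1, 1617 does not lie in the subgroup.

no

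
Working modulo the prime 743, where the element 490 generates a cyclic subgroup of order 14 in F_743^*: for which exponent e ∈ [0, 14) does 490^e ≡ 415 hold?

Successive powers of 490 modulo 743:
  490^0=1  490^1=490  490^2=111  490^3=151  490^4=433  490^5=415
So 490^5 ≡ 415 (mod 743), giving e = 5.

5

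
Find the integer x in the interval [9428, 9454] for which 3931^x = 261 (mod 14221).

9443

Compute 3931^9428 mod 14221 = 3598, then multiply by 3931 repeatedly:
  3931^9428=3598  3931^9429=8064  3931^9430=975  3931^9431=7276  3931^9432=3525
  3931^9433=5521  3931^9434=1805  3931^9435=13397  3931^9436=3244  3931^9437=10148
  3931^9438=1883  3931^9439=7153  3931^9440=3526  3931^9441=9452  3931^9442=10560
  3931^9443=261
Found 261 at exponent 9443.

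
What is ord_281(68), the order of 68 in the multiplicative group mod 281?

The order of 68 must divide p − 1 = 280 = 2^3 · 5 · 7.
Divisors: 1, 2, 4, 5, 7, 8, 10, 14, 20, 28, 35, 40, 56, 70, 140, 280.
Check each in increasing order: 68^1 ≡ 68;  68^2 ≡ 128;  68^4 ≡ 86;  68^5 ≡ 228;  68^7 ≡ 241;  68^8 ≡ 90;  68^10 ≡ 280;  68^14 ≡ 195;  68^20 ≡ 1.
Smallest exponent giving 1 is 20.

20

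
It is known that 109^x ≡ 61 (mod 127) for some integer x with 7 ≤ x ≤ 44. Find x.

Compute 109^7 mod 127 = 105, then multiply by 109 repeatedly:
  109^7=105  109^8=15  109^9=111  109^10=34  109^11=23
  109^12=94  109^13=86  109^14=103  109^15=51  109^16=98
  109^17=14  109^18=2  109^19=91  109^20=13  109^21=20
  109^22=21  109^23=3  109^24=73  109^25=83  109^26=30
  109^27=95  109^28=68  109^29=46  109^30=61
Found 61 at exponent 30.

30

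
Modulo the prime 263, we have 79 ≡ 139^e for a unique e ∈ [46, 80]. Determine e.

Compute 139^46 mod 263 = 23, then multiply by 139 repeatedly:
  139^46=23  139^47=41  139^48=176  139^49=5  139^50=169
  139^51=84  139^52=104  139^53=254  139^54=64  139^55=217
  139^56=181  139^57=174  139^58=253  139^59=188  139^60=95
  139^61=55  139^62=18  139^63=135  139^64=92  139^65=164
  139^66=178  139^67=20  139^68=150  139^69=73  139^70=153
  139^71=227  139^72=256  139^73=79
Found 79 at exponent 73.

73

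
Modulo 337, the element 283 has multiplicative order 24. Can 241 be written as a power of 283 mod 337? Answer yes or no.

⟨283⟩ has order 24; its elements mod 337 are {1, 54, 72, 85, 96, 111, 117, 128, 129, 148, 156, 165, 172, 181, 189, 208, 209, 220, 226, 241, 252, 265, 283, 336}.
241 is in this set.

yes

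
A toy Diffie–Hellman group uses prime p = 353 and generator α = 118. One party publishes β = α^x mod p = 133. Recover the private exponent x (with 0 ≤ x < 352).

Baby-step giant-step with m = ceil(sqrt(352)) = 19.
Baby table (118^j mod 353 for j=0..18):
  0:1  1:118  2:157  3:170  4:292  5:215  6:307  7:220
  8:191  9:299  10:335  11:347  12:351  13:117  14:39  15:13
  16:122  17:276  18:92
Giant step factor: 118^(-19) ≡ 142 (mod 353).
Scan 133·142^i mod 353 for i = 0, 1, …:
  i=0: 133   i=1: 177   i=2: 71   i=3: 198
  i=4: 229   i=5: 42   i=6: 316   i=7: 41
  i=8: 174   i=9: 351
Match at i=9, j=12: x = 9·19 + 12 = 183.

183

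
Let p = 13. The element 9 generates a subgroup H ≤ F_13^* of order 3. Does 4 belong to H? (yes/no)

4 ∈ ⟨9⟩ iff 4^3 ≡ 1 (mod 13), since |⟨9⟩| = 3.
4^3 mod 13 = 12.
Since 12 ≠ 1, 4 does not lie in the subgroup.

no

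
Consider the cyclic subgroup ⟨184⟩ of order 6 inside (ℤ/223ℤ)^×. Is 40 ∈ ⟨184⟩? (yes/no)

yes

⟨184⟩ has order 6; its elements mod 223 are {1, 39, 40, 183, 184, 222}.
40 is in this set.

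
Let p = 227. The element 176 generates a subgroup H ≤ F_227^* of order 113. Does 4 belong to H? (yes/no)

yes

4 ∈ ⟨176⟩ iff 4^113 ≡ 1 (mod 227), since |⟨176⟩| = 113.
4^113 mod 227 = 1.
Since 1 = 1, 4 lies in the subgroup.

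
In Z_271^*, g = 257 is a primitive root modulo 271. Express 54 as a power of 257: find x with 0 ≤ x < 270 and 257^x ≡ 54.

35

Baby-step giant-step with m = ceil(sqrt(270)) = 17.
Baby table (257^j mod 271 for j=0..16):
  0:1  1:257  2:196  3:237  4:205  5:111  6:72  7:76
  8:20  9:262  10:126  11:133  12:35  13:52  14:85  15:165
  16:129
Giant step factor: 257^(-17) ≡ 137 (mod 271).
Scan 54·137^i mod 271 for i = 0, 1, …:
  i=0: 54   i=1: 81   i=2: 257
Match at i=2, j=1: x = 2·17 + 1 = 35.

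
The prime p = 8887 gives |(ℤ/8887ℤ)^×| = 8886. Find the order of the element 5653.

The order of 5653 must divide p − 1 = 8886 = 2 · 3 · 1481.
Divisors: 1, 2, 3, 6, 1481, 2962, 4443, 8886.
Check each in increasing order: 5653^1 ≡ 5653;  5653^2 ≡ 7644;  5653^3 ≡ 2938;  5653^6 ≡ 2567;  5653^1481 ≡ 4227;  5653^2962 ≡ 4659;  5653^4443 ≡ 1.
Smallest exponent giving 1 is 4443.

4443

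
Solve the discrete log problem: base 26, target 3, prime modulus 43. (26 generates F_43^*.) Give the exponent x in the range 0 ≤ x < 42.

Successive powers of 26 modulo 43:
  26^0=1  26^1=26  26^2=31  26^3=32  26^4=15  26^5=3
So 26^5 ≡ 3 (mod 43), giving x = 5.

5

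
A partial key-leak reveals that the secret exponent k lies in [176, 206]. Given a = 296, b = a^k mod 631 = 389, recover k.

Compute 296^176 mod 631 = 308, then multiply by 296 repeatedly:
  296^176=308  296^177=304  296^178=382  296^179=123  296^180=441
  296^181=550  296^182=2  296^183=592  296^184=445  296^185=472
  296^186=261  296^187=274  296^188=336  296^189=389
Found 389 at exponent 189.

189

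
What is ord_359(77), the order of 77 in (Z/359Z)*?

358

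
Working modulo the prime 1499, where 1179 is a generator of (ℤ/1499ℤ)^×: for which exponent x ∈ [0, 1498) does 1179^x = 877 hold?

988

Baby-step giant-step with m = ceil(sqrt(1498)) = 39.
Baby table (1179^j mod 1499 for j=0..38):
  0:1  1:1179  2:468  3:140  4:170  5:1063  6:113  7:1315
  8:419  9:830  10:1222  11:199  12:777  13:194  14:878  15:852
  16:178  17:2  18:859  19:936  20:280  21:340  22:627  23:226
  24:1131  25:838  26:161  27:945  28:398  29:55  30:388  31:257
  32:205  33:356  34:4  35:219  36:373  37:560  38:680
Giant step factor: 1179^(-39) ≡ 1034 (mod 1499).
Scan 877·1034^i mod 1499 for i = 0, 1, …:
  i=0: 877   i=1: 1422   i=2: 1328   i=3: 68
  i=4: 1358   i=5: 1108   i=6: 436   i=7: 1124
  i=8: 491   i=9: 1032     …   i=24: 438
  i=25: 194
Match at i=25, j=13: x = 25·39 + 13 = 988.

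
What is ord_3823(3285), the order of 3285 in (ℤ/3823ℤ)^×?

1274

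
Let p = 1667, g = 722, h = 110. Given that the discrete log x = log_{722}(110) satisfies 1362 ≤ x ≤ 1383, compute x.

1366

Compute 722^1362 mod 1667 = 1136, then multiply by 722 repeatedly:
  722^1362=1136  722^1363=28  722^1364=212  722^1365=1367  722^1366=110
Found 110 at exponent 1366.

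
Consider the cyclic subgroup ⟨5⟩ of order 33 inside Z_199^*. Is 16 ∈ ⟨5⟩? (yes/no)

no

16 ∈ ⟨5⟩ iff 16^33 ≡ 1 (mod 199), since |⟨5⟩| = 33.
16^33 mod 199 = 92.
Since 92 ≠ 1, 16 does not lie in the subgroup.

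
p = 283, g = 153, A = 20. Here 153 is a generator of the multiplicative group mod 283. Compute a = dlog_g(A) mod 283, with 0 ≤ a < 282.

Baby-step giant-step with m = ceil(sqrt(282)) = 17.
Baby table (153^j mod 283 for j=0..16):
  0:1  1:153  2:203  3:212  4:174  5:20  6:230  7:98
  8:278  9:84  10:117  11:72  12:262  13:183  14:265  15:76
  16:25
Giant step factor: 153^(-17) ≡ 126 (mod 283).
Scan 20·126^i mod 283 for i = 0, 1, …:
  i=0: 20
Match at i=0, j=5: a = 0·17 + 5 = 5.

5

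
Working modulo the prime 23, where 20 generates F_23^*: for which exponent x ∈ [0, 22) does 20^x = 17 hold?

19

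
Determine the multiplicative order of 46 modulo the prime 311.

The order of 46 must divide p − 1 = 310 = 2 · 5 · 31.
Divisors: 1, 2, 5, 10, 31, 62, 155, 310.
Check each in increasing order: 46^1 ≡ 46;  46^2 ≡ 250;  46^5 ≡ 116;  46^10 ≡ 83;  46^31 ≡ 310;  46^62 ≡ 1.
Smallest exponent giving 1 is 62.

62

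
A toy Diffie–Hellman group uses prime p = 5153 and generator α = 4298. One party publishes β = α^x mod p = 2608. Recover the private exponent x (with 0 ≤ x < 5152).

650

Baby-step giant-step with m = ceil(sqrt(5152)) = 72.
Baby table (4298^j mod 5153 for j=0..71):
  0:1  1:4298  2:4452  3:1607  4:1866  5:2000  6:796  7:4769
  8:3681  9:1228  10:1272  11:4876  12:4950  13:3516  14:3172  15:3571
  16:2524  17:1087  18:3308  19:657  20:5095  21:3213  22:4587  23:4701
  24:5138  25:2519  26:209  27:1660  28:2928  29:918  30:3519  31:607
  32:1468  33:2192  34:1532  35:4155  36:3045  37:3943  38:3950  39:3118
  40:3364  41:4307  42:1910  43:451  44:870  45:3335  46:3337  47:1627
  48:225  49:3439  50:2018  51:865  52:2457  53:1689  54:3898  55:1201
  56:3745  57:3191  58:2785  59:4664  60:702  61:2691  62:2586  63:4760
  64:1070  65:2384  66:2268  67:3541  68:2409  69:1505  70:1475  71:1360
Giant step factor: 4298^(-72) ≡ 484 (mod 5153).
Scan 2608·484^i mod 5153 for i = 0, 1, …:
  i=0: 2608   i=1: 4940   i=2: 5121   i=3: 5124
  i=4: 1423   i=5: 3383   i=6: 3871   i=7: 3025
  i=8: 648   i=9: 4452
Match at i=9, j=2: x = 9·72 + 2 = 650.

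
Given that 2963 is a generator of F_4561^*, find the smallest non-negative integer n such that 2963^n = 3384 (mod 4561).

2552

Baby-step giant-step with m = ceil(sqrt(4560)) = 68.
Baby table (2963^j mod 4561 for j=0..67):
  0:1  1:2963  2:4005  3:3654  4:3549  5:2582  6:1669  7:1123
  8:2480  9:469  10:3103  11:3774  12:3351  13:4277  14:2293  15:2830
  16:2172  17:65  18:1033  19:348  20:338  21:2635  22:3634  23:3582
  24:19  25:1565  26:3119  27:1011  28:3577  29:3448  30:4345  31:3093
  32:1510  33:4350  34:4225  35:3291  36:4376  37:3726  38:2518  39:3599
  40:219  41:1235  42:1383  43:2051  44:1861  45:4455  46:631  47:4204
  48:361  49:2369  50:4529  51:965  52:4109  53:1658  54:457  55:4035
  56:1324  57:552  58:2738  59:3236  60:1046  61:2379  62:2232  63:4527
  64:4161  65:660  66:3472  67:2481
Giant step factor: 2963^(-68) ≡ 1115 (mod 4561).
Scan 3384·1115^i mod 4561 for i = 0, 1, …:
  i=0: 3384   i=1: 1213   i=2: 2439   i=3: 1129
  i=4: 4560   i=5: 3446   i=6: 1928   i=7: 1489
  i=8: 31   i=9: 2638     …   i=36: 3620
  i=37: 4376
Match at i=37, j=36: n = 37·68 + 36 = 2552.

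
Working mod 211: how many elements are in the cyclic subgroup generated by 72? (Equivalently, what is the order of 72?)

210

The order of 72 must divide p − 1 = 210 = 2 · 3 · 5 · 7.
Divisors: 1, 2, 3, 5, 6, 7, 10, 14, 15, 21, 30, 35, 42, 70, 105, 210.
Check each in increasing order: 72^1 ≡ 72;  72^2 ≡ 120;  72^3 ≡ 200;  72^5 ≡ 157;  72^6 ≡ 121;  72^7 ≡ 61;  72^10 ≡ 173;  72^14 ≡ 134;  72^15 ≡ 153;  72^21 ≡ 156;  72^30 ≡ 199;  72^35 ≡ 15;  72^42 ≡ 71;  72^70 ≡ 14;  72^105 ≡ 210;  72^210 ≡ 1.
Smallest exponent giving 1 is 210.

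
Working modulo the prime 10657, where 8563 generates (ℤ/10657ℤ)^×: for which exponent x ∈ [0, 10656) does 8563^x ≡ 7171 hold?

Baby-step giant-step with m = ceil(sqrt(10656)) = 104.
Baby table (8563^j mod 10657 for j=0..103):
  0:1  1:8563  2:4809  3:819  4:791  5:6138  6:10027  7:8409
  8:7575  9:6223  10:2549  11:1551  12:2591  13:9516  14:2086  15:1286
  16:3337  17:3314  18:8848  19:4811  20:7288  21:10409  22:7776  23:952
  24:10028  25:6315  26:1727  27:7042  28:3340  29:7689  30:1961  31:7268
  32:9661  33:7509  34:5886  35:4865  36:782  37:3670  38:9374  39:1038
  40:456  41:4266  42:8219  43:469  44:9015  45:6794  46:459  47:8641
  48:1332  49:2926  50:731  51:3894  52:9226  53:1897  54:2743  55:281
  56:8378  57:8547  58:6342  59:9131  60:9001  61:4139  62:7732  63:7832
  64:915  65:2250  66:9551  67:3395  68:9746  69:31  70:9685  71:10538
  72:4075  73:3207  74:9109  75:1784  76:4911  77:371  78:1087  79:4420
  80:5453  81:5722  82:7257  83:724  84:7895  85:7534  86:6821  87:7863
  88:10600  89:2131  90:2969  91:6602  92:8198  93:1815  94:3939  95:252
  96:5162  97:7627  98:3905  99:7506  100:1511  101:1095  102:8982  103:1297
Giant step factor: 8563^(-104) ≡ 982 (mod 10657).
Scan 7171·982^i mod 10657 for i = 0, 1, …:
  i=0: 7171   i=1: 8302   i=2: 10616   i=3: 2366
  i=4: 186   i=5: 1483   i=6: 6954   i=7: 8348
  i=8: 2503   i=9: 6836     …   i=65: 10434
  i=66: 4811
Match at i=66, j=19: x = 66·104 + 19 = 6883.

6883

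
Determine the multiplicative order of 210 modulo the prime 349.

29

The order of 210 must divide p − 1 = 348 = 2^2 · 3 · 29.
Divisors: 1, 2, 3, 4, 6, 12, 29, 58, 87, 116, 174, 348.
Check each in increasing order: 210^1 ≡ 210;  210^2 ≡ 126;  210^3 ≡ 285;  210^4 ≡ 171;  210^6 ≡ 257;  210^12 ≡ 88;  210^29 ≡ 1.
Smallest exponent giving 1 is 29.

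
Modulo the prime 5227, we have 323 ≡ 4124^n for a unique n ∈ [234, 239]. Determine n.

238

Compute 4124^234 mod 5227 = 1585, then multiply by 4124 repeatedly:
  4124^234=1585  4124^235=2790  4124^236=1333  4124^237=3715  4124^238=323
Found 323 at exponent 238.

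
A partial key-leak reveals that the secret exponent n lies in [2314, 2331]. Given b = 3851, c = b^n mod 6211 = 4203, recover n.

2322

Compute 3851^2314 mod 6211 = 3280, then multiply by 3851 repeatedly:
  3851^2314=3280  3851^2315=4317  3851^2316=4131  3851^2317=2110  3851^2318=1622
  3851^2319=4267  3851^2320=4122  3851^2321=4717  3851^2322=4203
Found 4203 at exponent 2322.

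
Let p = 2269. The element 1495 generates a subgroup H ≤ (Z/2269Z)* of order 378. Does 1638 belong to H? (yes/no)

1638 ∈ ⟨1495⟩ iff 1638^378 ≡ 1 (mod 2269), since |⟨1495⟩| = 378.
1638^378 mod 2269 = 1.
Since 1 = 1, 1638 lies in the subgroup.

yes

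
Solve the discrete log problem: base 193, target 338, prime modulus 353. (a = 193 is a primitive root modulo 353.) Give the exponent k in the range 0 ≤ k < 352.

214

Baby-step giant-step with m = ceil(sqrt(352)) = 19.
Baby table (193^j mod 353 for j=0..18):
  0:1  1:193  2:184  3:212  4:321  5:178  6:113  7:276
  8:318  9:305  10:267  11:346  12:61  13:124  14:281  15:224
  16:166  17:268  18:186
Giant step factor: 193^(-19) ≡ 134 (mod 353).
Scan 338·134^i mod 353 for i = 0, 1, …:
  i=0: 338   i=1: 108   i=2: 352   i=3: 219
  i=4: 47   i=5: 297   i=6: 262   i=7: 161
  i=8: 41   i=9: 199   i=10: 191   i=11: 178
Match at i=11, j=5: k = 11·19 + 5 = 214.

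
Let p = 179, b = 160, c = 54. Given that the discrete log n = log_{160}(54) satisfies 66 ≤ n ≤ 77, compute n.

67

Compute 160^66 mod 179 = 16, then multiply by 160 repeatedly:
  160^66=16  160^67=54
Found 54 at exponent 67.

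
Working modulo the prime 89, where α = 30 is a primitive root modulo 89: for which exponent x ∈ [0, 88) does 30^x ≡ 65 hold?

83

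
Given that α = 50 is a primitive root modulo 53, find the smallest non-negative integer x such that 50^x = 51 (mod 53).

Baby-step giant-step with m = ceil(sqrt(52)) = 8.
Baby table (50^j mod 53 for j=0..7):
  0:1  1:50  2:9  3:26  4:28  5:22  6:40  7:39
Giant step factor: 50^(-8) ≡ 24 (mod 53).
Scan 51·24^i mod 53 for i = 0, 1, …:
  i=0: 51   i=1: 5   i=2: 14   i=3: 18
  i=4: 8   i=5: 33   i=6: 50
Match at i=6, j=1: x = 6·8 + 1 = 49.

49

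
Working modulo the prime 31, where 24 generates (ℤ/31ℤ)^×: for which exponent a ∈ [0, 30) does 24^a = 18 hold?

2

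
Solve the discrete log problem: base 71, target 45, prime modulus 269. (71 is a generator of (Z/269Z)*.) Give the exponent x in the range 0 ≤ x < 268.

106

Baby-step giant-step with m = ceil(sqrt(268)) = 17.
Baby table (71^j mod 269 for j=0..16):
  0:1  1:71  2:199  3:141  4:58  5:83  6:244  7:108
  8:136  9:241  10:164  11:77  12:87  13:259  14:97  15:162
  16:204
Giant step factor: 71^(-17) ≡ 32 (mod 269).
Scan 45·32^i mod 269 for i = 0, 1, …:
  i=0: 45   i=1: 95   i=2: 81   i=3: 171
  i=4: 92   i=5: 254   i=6: 58
Match at i=6, j=4: x = 6·17 + 4 = 106.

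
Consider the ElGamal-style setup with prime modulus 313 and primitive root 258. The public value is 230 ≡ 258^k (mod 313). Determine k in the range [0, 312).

172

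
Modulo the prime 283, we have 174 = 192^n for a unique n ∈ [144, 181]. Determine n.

Compute 192^144 mod 283 = 225, then multiply by 192 repeatedly:
  192^144=225  192^145=184  192^146=236  192^147=32  192^148=201
  192^149=104  192^150=158  192^151=55  192^152=89  192^153=108
  192^154=77  192^155=68  192^156=38  192^157=221  192^158=265
  192^159=223  192^160=83  192^161=88  192^162=199  192^163=3
  192^164=10  192^165=222  192^166=174
Found 174 at exponent 166.

166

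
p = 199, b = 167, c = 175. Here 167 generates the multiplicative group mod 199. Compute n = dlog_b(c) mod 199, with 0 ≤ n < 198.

176

Baby-step giant-step with m = ceil(sqrt(198)) = 15.
Baby table (167^j mod 199 for j=0..14):
  0:1  1:167  2:29  3:67  4:45  5:152  6:111  7:30
  8:35  9:74  10:20  11:156  12:182  13:146  14:104
Giant step factor: 167^(-15) ≡ 76 (mod 199).
Scan 175·76^i mod 199 for i = 0, 1, …:
  i=0: 175   i=1: 166   i=2: 79   i=3: 34
  i=4: 196   i=5: 170   i=6: 184   i=7: 54
  i=8: 124   i=9: 71   i=10: 23   i=11: 156
Match at i=11, j=11: n = 11·15 + 11 = 176.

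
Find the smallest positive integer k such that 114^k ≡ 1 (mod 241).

240

The order of 114 must divide p − 1 = 240 = 2^4 · 3 · 5.
Divisors: 1, 2, 3, 4, 5, 6, 8, 10, 12, 15, 16, 20, 24, 30, 40, 48, 60, 80, 120, 240.
Check each in increasing order: 114^1 ≡ 114;  114^2 ≡ 223;  114^3 ≡ 117;  114^4 ≡ 83;  114^5 ≡ 63;  114^6 ≡ 193;  114^8 ≡ 141;  114^10 ≡ 113;  114^12 ≡ 135;  114^15 ≡ 130;  114^16 ≡ 119;  114^20 ≡ 237;  114^24 ≡ 150;  114^30 ≡ 30;  114^40 ≡ 16;  114^48 ≡ 87;  114^60 ≡ 177;  114^80 ≡ 15;  114^120 ≡ 240;  114^240 ≡ 1.
Smallest exponent giving 1 is 240.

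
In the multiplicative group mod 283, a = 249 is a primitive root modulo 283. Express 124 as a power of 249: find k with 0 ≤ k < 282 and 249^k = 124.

41

Baby-step giant-step with m = ceil(sqrt(282)) = 17.
Baby table (249^j mod 283 for j=0..16):
  0:1  1:249  2:24  3:33  4:10  5:226  6:240  7:47
  8:100  9:279  10:136  11:187  12:151  13:243  14:228  15:172
  16:95
Giant step factor: 249^(-17) ≡ 104 (mod 283).
Scan 124·104^i mod 283 for i = 0, 1, …:
  i=0: 124   i=1: 161   i=2: 47
Match at i=2, j=7: k = 2·17 + 7 = 41.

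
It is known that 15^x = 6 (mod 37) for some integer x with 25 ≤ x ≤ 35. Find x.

Compute 15^25 mod 37 = 2, then multiply by 15 repeatedly:
  15^25=2  15^26=30  15^27=6
Found 6 at exponent 27.

27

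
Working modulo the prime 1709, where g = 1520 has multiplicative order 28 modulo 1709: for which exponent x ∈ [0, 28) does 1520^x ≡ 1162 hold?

5

Successive powers of 1520 modulo 1709:
  1520^0=1  1520^1=1520  1520^2=1541  1520^3=990  1520^4=880  1520^5=1162
So 1520^5 ≡ 1162 (mod 1709), giving x = 5.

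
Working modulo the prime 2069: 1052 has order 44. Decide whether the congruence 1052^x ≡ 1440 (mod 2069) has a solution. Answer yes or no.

1440 ∈ ⟨1052⟩ iff 1440^44 ≡ 1 (mod 2069), since |⟨1052⟩| = 44.
1440^44 mod 2069 = 1329.
Since 1329 ≠ 1, 1440 does not lie in the subgroup.

no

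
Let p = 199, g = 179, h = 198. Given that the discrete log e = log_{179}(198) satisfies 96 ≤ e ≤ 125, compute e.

99

Compute 179^96 mod 199 = 5, then multiply by 179 repeatedly:
  179^96=5  179^97=99  179^98=10  179^99=198
Found 198 at exponent 99.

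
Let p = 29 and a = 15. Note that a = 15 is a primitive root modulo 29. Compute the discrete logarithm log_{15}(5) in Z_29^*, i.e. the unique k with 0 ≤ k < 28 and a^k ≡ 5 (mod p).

Successive powers of 15 modulo 29:
  15^0=1  15^1=15  15^2=22  15^3=11  15^4=20  15^5=10
  15^6=5
So 15^6 ≡ 5 (mod 29), giving k = 6.

6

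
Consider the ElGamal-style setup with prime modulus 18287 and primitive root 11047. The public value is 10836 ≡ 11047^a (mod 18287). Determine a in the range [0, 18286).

8834

Baby-step giant-step with m = ceil(sqrt(18286)) = 136.
Baby table (11047^j mod 18287 for j=0..135):
  0:1  1:11047  2:7058  3:12245  4:1576  5:848  6:4912  7:5335
  8:15031  9:1497  10:5911  11:14227  12:7191  13:249  14:7653  15:1890
  16:13363  17:8397  18:9995  19:16146  20:11751  21:12171  22:7013  23:8879
  24:13132  25:16720  26:7140  27:3749  28:13435  29:17440  30:6135  31:1723
  32:15501  33:79  34:13224  35:8972  36:16431  37:14782  38:12131  39:4021
  40:864  41:17081  42:8541  43:9794  44:8426  45:1192  46:1384  47:1116
  48:3014  49:13318  50:5031  51:3264  52:13731  53:13979  54:10585  55:5417
  56:6535  57:13356  58:4216  59:15450  60:3579  61:719  62:6235  63:9203
  64:8108  65:17637  66:6241  67:2337  68:13882  69:17959  70:15697  71:7425
  72:6780  73:13395  74:14448  75:16407  76:5672  77:7322  78:2733  79:17901
  80:15016  81:375  82:9763  83:13422  84:1838  85:5816  86:7121  87:13300
  88:7342  89:4229  90:12765  91:3898  92:13608  93:8436  94:1940  95:17103
  96:13844  97:487  98:3511  99:17577  100:1753  101:17745  102:10662  103:14834
  104:1391  105:5297  106:15846  107:7598  108:16063  109:9200  110:11541  111:14750
  112:6080  113:15896  114:11338  115:3223  116:17979  117:17193  118:2289  119:13949
  120:8341  121:13121  122:4925  123:2650  124:15350  125:14386  126:8112  127:6964
  128:16186  129:14743  130:1899  131:3064  132:17058  133:10478  134:12043  135:1096
Giant step factor: 11047^(-136) ≡ 12878 (mod 18287).
Scan 10836·12878^i mod 18287 for i = 0, 1, …:
  i=0: 10836   i=1: 16198   i=2: 16322   i=3: 3938
  i=4: 3713   i=5: 13796   i=6: 6683   i=7: 5052
  i=8: 12797   i=9: 15609     …   i=63: 11623
  i=64: 1899
Match at i=64, j=130: a = 64·136 + 130 = 8834.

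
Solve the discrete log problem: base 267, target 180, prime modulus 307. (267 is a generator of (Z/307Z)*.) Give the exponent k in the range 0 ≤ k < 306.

Baby-step giant-step with m = ceil(sqrt(306)) = 18.
Baby table (267^j mod 307 for j=0..17):
  0:1  1:267  2:65  3:163  4:234  5:157  6:167  7:74
  8:110  9:205  10:89  11:124  12:259  13:78  14:257  15:158
  16:127  17:139
Giant step factor: 267^(-18) ≡ 9 (mod 307).
Scan 180·9^i mod 307 for i = 0, 1, …:
  i=0: 180   i=1: 85   i=2: 151   i=3: 131
  i=4: 258   i=5: 173   i=6: 22   i=7: 198
  i=8: 247   i=9: 74
Match at i=9, j=7: k = 9·18 + 7 = 169.

169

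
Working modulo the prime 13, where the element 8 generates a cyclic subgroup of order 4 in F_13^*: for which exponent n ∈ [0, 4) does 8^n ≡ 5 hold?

Successive powers of 8 modulo 13:
  8^0=1  8^1=8  8^2=12  8^3=5
So 8^3 ≡ 5 (mod 13), giving n = 3.

3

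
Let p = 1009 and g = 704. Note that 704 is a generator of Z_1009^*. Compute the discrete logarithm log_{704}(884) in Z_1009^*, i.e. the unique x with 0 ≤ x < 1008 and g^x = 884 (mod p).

930

Baby-step giant-step with m = ceil(sqrt(1008)) = 32.
Baby table (704^j mod 1009 for j=0..31):
  0:1  1:704  2:197  3:455  4:467  5:843  6:180  7:595
  8:145  9:171  10:313  11:390  12:112  13:146  14:875  15:510
  16:845  17:579  18:989  19:46  20:96  21:990  22:750  23:293
  24:436  25:208  26:127  27:616  28:803  29:272  30:787  31:107
Giant step factor: 704^(-32) ≡ 599 (mod 1009).
Scan 884·599^i mod 1009 for i = 0, 1, …:
  i=0: 884   i=1: 800   i=2: 934   i=3: 480
  i=4: 964   i=5: 288   i=6: 982   i=7: 980
  i=8: 791   i=9: 588     …   i=28: 253
  i=29: 197
Match at i=29, j=2: x = 29·32 + 2 = 930.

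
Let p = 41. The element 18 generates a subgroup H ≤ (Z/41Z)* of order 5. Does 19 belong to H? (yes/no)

⟨18⟩ has order 5; its elements mod 41 are {1, 10, 16, 18, 37}.
19 is not in this set.

no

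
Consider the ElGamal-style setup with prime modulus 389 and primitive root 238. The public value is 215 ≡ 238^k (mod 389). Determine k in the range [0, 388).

Baby-step giant-step with m = ceil(sqrt(388)) = 20.
Baby table (238^j mod 389 for j=0..19):
  0:1  1:238  2:239  3:88  4:327  5:26  6:353  7:379
  8:343  9:333  10:287  11:231  12:129  13:360  14:100  15:71
  16:171  17:242  18:24  19:266
Giant step factor: 238^(-20) ≡ 55 (mod 389).
Scan 215·55^i mod 389 for i = 0, 1, …:
  i=0: 215   i=1: 155   i=2: 356   i=3: 130
  i=4: 148   i=5: 360
Match at i=5, j=13: k = 5·20 + 13 = 113.

113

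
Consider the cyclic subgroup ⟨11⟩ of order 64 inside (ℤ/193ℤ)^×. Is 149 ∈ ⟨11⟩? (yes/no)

149 ∈ ⟨11⟩ iff 149^64 ≡ 1 (mod 193), since |⟨11⟩| = 64.
149^64 mod 193 = 108.
Since 108 ≠ 1, 149 does not lie in the subgroup.

no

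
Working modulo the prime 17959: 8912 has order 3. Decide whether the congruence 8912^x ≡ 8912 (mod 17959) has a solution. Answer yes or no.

yes

8912 ∈ ⟨8912⟩ iff 8912^3 ≡ 1 (mod 17959), since |⟨8912⟩| = 3.
8912^3 mod 17959 = 1.
Since 1 = 1, 8912 lies in the subgroup.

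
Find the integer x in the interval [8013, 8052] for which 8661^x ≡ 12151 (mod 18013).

Compute 8661^8013 mod 18013 = 5621, then multiply by 8661 repeatedly:
  8661^8013=5621  8661^8014=12355  8661^8015=9435  8661^8016=9567  8661^8017=18000
  8661^8018=13498  8661^8019=1808  8661^8020=5791  8661^8021=7659  8661^8022=10733
  8661^8023=11433  8661^8024=3752  8661^8025=620  8661^8026=1946  8661^8027=12151
Found 12151 at exponent 8027.

8027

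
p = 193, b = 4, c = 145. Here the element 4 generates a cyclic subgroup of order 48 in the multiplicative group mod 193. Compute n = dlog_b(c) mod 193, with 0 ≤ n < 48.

47

Baby-step giant-step with m = ceil(sqrt(48)) = 7.
Baby table (4^j mod 193 for j=0..6):
  0:1  1:4  2:16  3:64  4:63  5:59  6:43
Giant step factor: 4^(-7) ≡ 147 (mod 193).
Scan 145·147^i mod 193 for i = 0, 1, …:
  i=0: 145   i=1: 85   i=2: 143   i=3: 177
  i=4: 157   i=5: 112   i=6: 59
Match at i=6, j=5: n = 6·7 + 5 = 47.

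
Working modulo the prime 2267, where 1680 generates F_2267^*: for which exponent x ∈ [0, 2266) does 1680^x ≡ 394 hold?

1655

Baby-step giant-step with m = ceil(sqrt(2266)) = 48.
Baby table (1680^j mod 2267 for j=0..47):
  0:1  1:1680  2:2252  3:2004  4:225  5:1678  6:1159  7:2034
  8:751  9:1228  10:70  11:1983  12:1217  13:1993  14:2148  15:1843
  16:1785  17:1826  18:429  19:2081  20:366  21:523  22:1311  23:1223
  24:738  25:2058  26:265  27:868  28:559  29:582  30:683  31:338
  32:1090  33:1731  34:1786  35:1239  36:414  37:1818  38:591  39:2201
  40:203  41:990  42:1489  43:1019  44:335  45:584  46:1776  47:308
Giant step factor: 1680^(-48) ≡ 824 (mod 2267).
Scan 394·824^i mod 2267 for i = 0, 1, …:
  i=0: 394   i=1: 475   i=2: 1476   i=3: 1112
  i=4: 420   i=5: 1496   i=6: 1723   i=7: 610
  i=8: 1633   i=9: 1261     …   i=33: 604
  i=34: 1223
Match at i=34, j=23: x = 34·48 + 23 = 1655.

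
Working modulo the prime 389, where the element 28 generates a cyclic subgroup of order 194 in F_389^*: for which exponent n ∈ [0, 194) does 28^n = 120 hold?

141

Baby-step giant-step with m = ceil(sqrt(194)) = 14.
Baby table (28^j mod 389 for j=0..13):
  0:1  1:28  2:6  3:168  4:36  5:230  6:216  7:213
  8:129  9:111  10:385  11:277  12:365  13:106
Giant step factor: 28^(-14) ≡ 208 (mod 389).
Scan 120·208^i mod 389 for i = 0, 1, …:
  i=0: 120   i=1: 64   i=2: 86   i=3: 383
  i=4: 308   i=5: 268   i=6: 117   i=7: 218
  i=8: 220   i=9: 247   i=10: 28
Match at i=10, j=1: n = 10·14 + 1 = 141.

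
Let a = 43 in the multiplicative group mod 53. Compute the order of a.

26

The order of 43 must divide p − 1 = 52 = 2^2 · 13.
Divisors: 1, 2, 4, 13, 26, 52.
Check each in increasing order: 43^1 ≡ 43;  43^2 ≡ 47;  43^4 ≡ 36;  43^13 ≡ 52;  43^26 ≡ 1.
Smallest exponent giving 1 is 26.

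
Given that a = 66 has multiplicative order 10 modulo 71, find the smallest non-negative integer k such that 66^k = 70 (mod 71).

5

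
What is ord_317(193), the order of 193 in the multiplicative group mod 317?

The order of 193 must divide p − 1 = 316 = 2^2 · 79.
Divisors: 1, 2, 4, 79, 158, 316.
Check each in increasing order: 193^1 ≡ 193;  193^2 ≡ 160;  193^4 ≡ 240;  193^79 ≡ 1.
Smallest exponent giving 1 is 79.

79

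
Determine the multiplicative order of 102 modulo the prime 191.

The order of 102 must divide p − 1 = 190 = 2 · 5 · 19.
Divisors: 1, 2, 5, 10, 19, 38, 95, 190.
Check each in increasing order: 102^1 ≡ 102;  102^2 ≡ 90;  102^5 ≡ 125;  102^10 ≡ 154;  102^19 ≡ 49;  102^38 ≡ 109;  102^95 ≡ 1.
Smallest exponent giving 1 is 95.

95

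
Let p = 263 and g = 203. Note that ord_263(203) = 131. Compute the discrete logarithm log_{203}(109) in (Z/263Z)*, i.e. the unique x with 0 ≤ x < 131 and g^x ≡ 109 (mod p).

8

Successive powers of 203 modulo 263:
  203^0=1  203^1=203  203^2=181  203^3=186  203^4=149  203^5=2
  203^6=143  203^7=99  203^8=109
So 203^8 ≡ 109 (mod 263), giving x = 8.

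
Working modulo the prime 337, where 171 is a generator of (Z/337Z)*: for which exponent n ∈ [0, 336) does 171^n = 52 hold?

144

Baby-step giant-step with m = ceil(sqrt(336)) = 19.
Baby table (171^j mod 337 for j=0..18):
  0:1  1:171  2:259  3:142  4:18  5:45  6:281  7:197
  8:324  9:136  10:3  11:176  12:103  13:89  14:54  15:135
  16:169  17:254  18:298
Giant step factor: 171^(-19) ≡ 19 (mod 337).
Scan 52·19^i mod 337 for i = 0, 1, …:
  i=0: 52   i=1: 314   i=2: 237   i=3: 122
  i=4: 296   i=5: 232   i=6: 27   i=7: 176
Match at i=7, j=11: n = 7·19 + 11 = 144.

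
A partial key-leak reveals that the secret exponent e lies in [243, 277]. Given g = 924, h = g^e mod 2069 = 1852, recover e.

251

Compute 924^243 mod 2069 = 1257, then multiply by 924 repeatedly:
  924^243=1257  924^244=759  924^245=1994  924^246=1046  924^247=281
  924^248=1019  924^249=161  924^250=1865  924^251=1852
Found 1852 at exponent 251.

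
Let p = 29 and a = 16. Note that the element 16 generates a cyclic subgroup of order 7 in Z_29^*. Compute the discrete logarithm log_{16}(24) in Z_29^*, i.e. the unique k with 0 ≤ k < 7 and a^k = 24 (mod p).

2

Successive powers of 16 modulo 29:
  16^0=1  16^1=16  16^2=24
So 16^2 ≡ 24 (mod 29), giving k = 2.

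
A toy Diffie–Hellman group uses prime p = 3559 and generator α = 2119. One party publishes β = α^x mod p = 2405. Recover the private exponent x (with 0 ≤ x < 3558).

3448

Baby-step giant-step with m = ceil(sqrt(3558)) = 60.
Baby table (2119^j mod 3559 for j=0..59):
  0:1  1:2119  2:2262  3:2764  4:2361  5:2564  6:2082  7:2157
  8:927  9:3304  10:623  11:3307  12:3421  13:2975  14:1036  15:2940
  16:1610  17:2068  18:963  19:1290  20:198  21:3159  22:3001  23:2745
  24:1249  25:2294  26:2951  27:6  28:2037  29:2895  30:2348  31:3489
  32:1148  33:1815  34:2265  35:2003  36:2029  37:179  38:2047  39:2731
  40:55  41:2657  42:3404  43:2542  44:1731  45:2219  46:622  47:1188
  48:1159  49:211  50:2234  51:376  52:3087  53:3470  54:36  55:1545
  56:3134  57:3411  58:3139  59:3329
Giant step factor: 2119^(-60) ≡ 2239 (mod 3559).
Scan 2405·2239^i mod 3559 for i = 0, 1, …:
  i=0: 2405   i=1: 28   i=2: 2189   i=3: 428
  i=4: 921   i=5: 1458   i=6: 859   i=7: 1441
  i=8: 1945   i=9: 2198     …   i=56: 3242
  i=57: 2037
Match at i=57, j=28: x = 57·60 + 28 = 3448.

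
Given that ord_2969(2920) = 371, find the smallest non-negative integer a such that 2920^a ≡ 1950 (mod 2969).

13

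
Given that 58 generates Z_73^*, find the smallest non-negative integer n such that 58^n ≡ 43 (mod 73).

33

Baby-step giant-step with m = ceil(sqrt(72)) = 9.
Baby table (58^j mod 73 for j=0..8):
  0:1  1:58  2:6  3:56  4:36  5:44  6:70  7:45
  8:55
Giant step factor: 58^(-9) ≡ 63 (mod 73).
Scan 43·63^i mod 73 for i = 0, 1, …:
  i=0: 43   i=1: 8   i=2: 66   i=3: 70
Match at i=3, j=6: n = 3·9 + 6 = 33.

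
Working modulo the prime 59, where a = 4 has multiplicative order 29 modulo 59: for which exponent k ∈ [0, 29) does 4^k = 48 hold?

Successive powers of 4 modulo 59:
  4^0=1  4^1=4  4^2=16  4^3=5  4^4=20  4^5=21
  4^6=25  4^7=41  4^8=46  4^9=7  4^10=28  4^11=53
  4^12=35  4^13=22  4^14=29  4^15=57  4^16=51  4^17=27
  4^18=49  4^19=19  4^20=17  4^21=9  4^22=36  4^23=26
  4^24=45  4^25=3  4^26=12  4^27=48
So 4^27 ≡ 48 (mod 59), giving k = 27.

27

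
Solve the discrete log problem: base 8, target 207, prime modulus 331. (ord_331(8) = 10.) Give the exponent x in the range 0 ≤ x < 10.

Successive powers of 8 modulo 331:
  8^0=1  8^1=8  8^2=64  8^3=181  8^4=124  8^5=330
  8^6=323  8^7=267  8^8=150  8^9=207
So 8^9 ≡ 207 (mod 331), giving x = 9.

9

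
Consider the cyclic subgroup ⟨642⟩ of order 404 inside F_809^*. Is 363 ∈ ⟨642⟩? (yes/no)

363 ∈ ⟨642⟩ iff 363^404 ≡ 1 (mod 809), since |⟨642⟩| = 404.
363^404 mod 809 = 808.
Since 808 ≠ 1, 363 does not lie in the subgroup.

no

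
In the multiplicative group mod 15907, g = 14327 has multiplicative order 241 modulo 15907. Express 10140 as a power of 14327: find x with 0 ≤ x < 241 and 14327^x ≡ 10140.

20

Baby-step giant-step with m = ceil(sqrt(241)) = 16.
Baby table (14327^j mod 15907 for j=0..15):
  0:1  1:14327  2:14908  3:3627  4:11767  5:3423  6:40  7:428
  8:7761  9:1917  10:9377  11:9664  12:1600  13:1213  14:8207  15:13052
Giant step factor: 14327^(-16) ≡ 11671 (mod 15907).
Scan 10140·11671^i mod 15907 for i = 0, 1, …:
  i=0: 10140   i=1: 11767
Match at i=1, j=4: x = 1·16 + 4 = 20.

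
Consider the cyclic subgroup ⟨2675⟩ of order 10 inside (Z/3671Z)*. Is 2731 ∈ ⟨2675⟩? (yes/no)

no

⟨2675⟩ has order 10; its elements mod 3671 are {1, 129, 846, 996, 1714, 1957, 2675, 2825, 3542, 3670}.
2731 is not in this set.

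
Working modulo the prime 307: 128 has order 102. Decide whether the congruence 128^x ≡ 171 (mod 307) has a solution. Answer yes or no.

yes

171 ∈ ⟨128⟩ iff 171^102 ≡ 1 (mod 307), since |⟨128⟩| = 102.
171^102 mod 307 = 1.
Since 1 = 1, 171 lies in the subgroup.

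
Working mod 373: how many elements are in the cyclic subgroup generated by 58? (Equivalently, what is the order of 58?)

124

The order of 58 must divide p − 1 = 372 = 2^2 · 3 · 31.
Divisors: 1, 2, 3, 4, 6, 12, 31, 62, 93, 124, 186, 372.
Check each in increasing order: 58^1 ≡ 58;  58^2 ≡ 7;  58^3 ≡ 33;  58^4 ≡ 49;  58^6 ≡ 343;  58^12 ≡ 154;  58^31 ≡ 269;  58^62 ≡ 372;  58^93 ≡ 104;  58^124 ≡ 1.
Smallest exponent giving 1 is 124.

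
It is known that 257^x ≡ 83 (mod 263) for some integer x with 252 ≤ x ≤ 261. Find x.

258

Compute 257^252 mod 263 = 111, then multiply by 257 repeatedly:
  257^252=111  257^253=123  257^254=51  257^255=220  257^256=258
  257^257=30  257^258=83
Found 83 at exponent 258.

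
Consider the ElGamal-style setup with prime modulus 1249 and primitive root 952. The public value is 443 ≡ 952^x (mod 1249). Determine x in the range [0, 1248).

Baby-step giant-step with m = ceil(sqrt(1248)) = 36.
Baby table (952^j mod 1249 for j=0..35):
  0:1  1:952  2:779  3:951  4:1076  5:172  6:125  7:345
  8:1202  9:220  10:857  11:267  12:637  13:659  14:370  15:22
  16:960  17:901  18:938  19:1190  20:37  21:252  22:96  23:215
  24:1093  25:119  26:878  27:275  28:759  29:646  30:484  31:1136
  32:1087  33:652  34:1200  35:814
Giant step factor: 952^(-36) ≡ 800 (mod 1249).
Scan 443·800^i mod 1249 for i = 0, 1, …:
  i=0: 443   i=1: 933   i=2: 747   i=3: 578
  i=4: 270   i=5: 1172   i=6: 850   i=7: 544
  i=8: 548   i=9: 1
Match at i=9, j=0: x = 9·36 + 0 = 324.

324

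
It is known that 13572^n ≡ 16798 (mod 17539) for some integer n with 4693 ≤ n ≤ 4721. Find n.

4695

Compute 13572^4693 mod 17539 = 2791, then multiply by 13572 repeatedly:
  13572^4693=2791  13572^4694=12751  13572^4695=16798
Found 16798 at exponent 4695.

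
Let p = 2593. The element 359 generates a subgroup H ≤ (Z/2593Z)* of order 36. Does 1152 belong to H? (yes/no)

1152 ∈ ⟨359⟩ iff 1152^36 ≡ 1 (mod 2593), since |⟨359⟩| = 36.
1152^36 mod 2593 = 1.
Since 1 = 1, 1152 lies in the subgroup.

yes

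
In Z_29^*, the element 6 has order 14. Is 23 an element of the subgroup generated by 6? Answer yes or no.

⟨6⟩ has order 14; its elements mod 29 are {1, 4, 5, 6, 7, 9, 13, 16, 20, 22, 23, 24, 25, 28}.
23 is in this set.

yes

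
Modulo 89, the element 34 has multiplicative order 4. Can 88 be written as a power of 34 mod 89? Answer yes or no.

yes

88 ∈ ⟨34⟩ iff 88^4 ≡ 1 (mod 89), since |⟨34⟩| = 4.
88^4 mod 89 = 1.
Since 1 = 1, 88 lies in the subgroup.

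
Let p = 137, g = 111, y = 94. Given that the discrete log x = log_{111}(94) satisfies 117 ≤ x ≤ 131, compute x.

131

Compute 111^117 mod 137 = 62, then multiply by 111 repeatedly:
  111^117=62  111^118=32  111^119=127  111^120=123  111^121=90
  111^122=126  111^123=12  111^124=99  111^125=29  111^126=68
  111^127=13  111^128=73  111^129=20  111^130=28  111^131=94
Found 94 at exponent 131.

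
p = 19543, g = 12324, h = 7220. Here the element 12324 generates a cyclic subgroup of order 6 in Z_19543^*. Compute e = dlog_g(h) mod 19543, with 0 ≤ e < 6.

Successive powers of 12324 modulo 19543:
  12324^0=1  12324^1=12324  12324^2=12323  12324^3=19542  12324^4=7219  12324^5=7220
So 12324^5 ≡ 7220 (mod 19543), giving e = 5.

5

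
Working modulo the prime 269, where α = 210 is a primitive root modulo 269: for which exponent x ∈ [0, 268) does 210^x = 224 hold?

12

Successive powers of 210 modulo 269:
  210^0=1  210^1=210  210^2=253  210^3=137  210^4=256  210^5=229
  210^6=208  210^7=102  210^8=169  210^9=251  210^10=255  210^11=19
  210^12=224
So 210^12 ≡ 224 (mod 269), giving x = 12.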